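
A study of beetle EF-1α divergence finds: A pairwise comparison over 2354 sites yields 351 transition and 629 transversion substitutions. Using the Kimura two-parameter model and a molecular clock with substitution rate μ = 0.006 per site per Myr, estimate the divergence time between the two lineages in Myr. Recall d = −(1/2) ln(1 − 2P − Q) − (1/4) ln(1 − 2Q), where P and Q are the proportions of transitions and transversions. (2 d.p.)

50.65

P = 351/2354 ≈ 0.149108 and Q = 629/2354 ≈ 0.267205.
Under the Kimura two-parameter model, d = −½ ln(1 − 2P − Q) − ¼ ln(1 − 2Q).
1 − 2P − Q = 0.434579, giving −½ ln(0.434579) = 0.416689.
1 − 2Q = 0.46559, giving −¼ ln(0.46559) = 0.191112.
d = 0.416689 + 0.191112 = 0.607801.
Under a molecular clock d = 2μt, so t = d/(2μ) = 0.607801 / (2 × 0.006) = 50.65 Myr.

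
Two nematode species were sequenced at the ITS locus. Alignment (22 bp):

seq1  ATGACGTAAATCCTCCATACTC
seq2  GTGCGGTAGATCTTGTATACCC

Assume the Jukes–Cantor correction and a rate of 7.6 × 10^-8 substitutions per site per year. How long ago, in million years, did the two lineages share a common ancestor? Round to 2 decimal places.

The sequences differ at 8 of 22 sites (1, 4, 5, 9, 13, 15, 16, 21), so p = 8/22 ≈ 0.363636.
d = −(3/4) ln(1 − 4p/3) = −0.75 ln(1 − 0.484848) = −0.75 ln(0.515152)
  = −0.75 × (-0.663293) = 0.497470 substitutions/site.
Under a molecular clock d = 2μt, so t = d/(2μ) = 0.497470 / (2 × 7.6 × 10^-8) = 3.27 million years.

3.27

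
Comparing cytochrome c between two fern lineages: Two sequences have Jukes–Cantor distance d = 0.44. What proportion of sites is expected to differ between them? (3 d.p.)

p = (3/4)(1 − e^(−4d/3)) = 0.75 × (1 − e^(-0.586667)) = 0.75 × (1 − 0.556178) = 0.332867.

0.333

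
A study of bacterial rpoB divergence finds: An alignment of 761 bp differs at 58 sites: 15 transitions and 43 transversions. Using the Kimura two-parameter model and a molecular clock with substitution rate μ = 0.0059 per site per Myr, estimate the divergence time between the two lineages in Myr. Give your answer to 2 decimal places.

P = 15/761 ≈ 0.019711 and Q = 43/761 ≈ 0.056505.
Under the Kimura two-parameter model, d = −½ ln(1 − 2P − Q) − ¼ ln(1 − 2Q).
1 − 2P − Q = 0.904073, giving −½ ln(0.904073) = 0.050423.
1 − 2Q = 0.88699, giving −¼ ln(0.88699) = 0.029980.
d = 0.050423 + 0.029980 = 0.080403.
Under a molecular clock d = 2μt, so t = d/(2μ) = 0.080403 / (2 × 0.0059) = 6.81 Myr.

6.81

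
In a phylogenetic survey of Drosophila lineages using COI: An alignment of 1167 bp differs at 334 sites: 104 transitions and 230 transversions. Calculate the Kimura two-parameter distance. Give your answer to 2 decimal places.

P = 104/1167 ≈ 0.089117 and Q = 230/1167 ≈ 0.197087.
Under the Kimura two-parameter model, d = −½ ln(1 − 2P − Q) − ¼ ln(1 − 2Q).
1 − 2P − Q = 0.624679, giving −½ ln(0.624679) = 0.235259.
1 − 2Q = 0.605826, giving −¼ ln(0.605826) = 0.125291.
d = 0.235259 + 0.125291 = 0.360550.

0.36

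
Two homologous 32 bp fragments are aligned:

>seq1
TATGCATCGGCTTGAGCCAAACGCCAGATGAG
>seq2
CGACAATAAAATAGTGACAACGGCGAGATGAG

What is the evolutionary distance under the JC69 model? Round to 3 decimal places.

0.736

The sequences differ at 15 of 32 sites, so p = 15/32 = 0.46875.
d = −(3/4) ln(1 − 4p/3) = −0.75 ln(1 − 0.625) = −0.75 ln(0.375)
  = −0.75 × (-0.980829) = 0.735622 substitutions/site.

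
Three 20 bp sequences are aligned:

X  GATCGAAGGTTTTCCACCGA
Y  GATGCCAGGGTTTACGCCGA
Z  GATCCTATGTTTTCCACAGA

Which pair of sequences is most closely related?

X and Z

X–Y: 6/20 differ, p = 0.300, d = 0.383.
X–Z: 4/20 differ, p = 0.200, d = 0.233.
Y–Z: 7/20 differ, p = 0.350, d = 0.471.
The smallest distance is between X and Z.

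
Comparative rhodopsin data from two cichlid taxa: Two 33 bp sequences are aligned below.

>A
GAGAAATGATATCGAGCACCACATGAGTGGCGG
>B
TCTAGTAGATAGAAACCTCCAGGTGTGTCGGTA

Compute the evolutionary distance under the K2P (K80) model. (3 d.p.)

Of 33 sites, 4 differences are transitions and 14 are transversions, so P = 4/33 ≈ 0.121212 and Q = 14/33 ≈ 0.424242.
Under the Kimura two-parameter model, d = −½ ln(1 − 2P − Q) − ¼ ln(1 − 2Q).
1 − 2P − Q = 0.333334, giving −½ ln(0.333334) = 0.549305.
1 − 2Q = 0.151516, giving −¼ ln(0.151516) = 0.471766.
d = 0.549305 + 0.471766 = 1.021071.

1.021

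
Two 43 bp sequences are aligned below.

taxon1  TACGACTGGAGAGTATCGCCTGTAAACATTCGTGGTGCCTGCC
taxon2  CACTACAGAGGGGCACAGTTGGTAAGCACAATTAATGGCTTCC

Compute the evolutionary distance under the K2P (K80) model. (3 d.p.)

0.865

Of 43 sites, 12 differences are transitions and 9 are transversions, so P = 12/43 ≈ 0.27907 and Q = 9/43 ≈ 0.209302.
Under the Kimura two-parameter model, d = −½ ln(1 − 2P − Q) − ¼ ln(1 − 2Q).
1 − 2P − Q = 0.232558, giving −½ ln(0.232558) = 0.729308.
1 − 2Q = 0.581396, giving −¼ ln(0.581396) = 0.135581.
d = 0.729308 + 0.135581 = 0.864889.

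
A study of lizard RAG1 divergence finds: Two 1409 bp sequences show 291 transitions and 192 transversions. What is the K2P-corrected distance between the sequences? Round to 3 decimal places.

P = 291/1409 ≈ 0.206529 and Q = 192/1409 ≈ 0.136267.
Under the Kimura two-parameter model, d = −½ ln(1 − 2P − Q) − ¼ ln(1 − 2Q).
1 − 2P − Q = 0.450675, giving −½ ln(0.450675) = 0.398504.
1 − 2Q = 0.727466, giving −¼ ln(0.727466) = 0.079547.
d = 0.398504 + 0.079547 = 0.478051.

0.478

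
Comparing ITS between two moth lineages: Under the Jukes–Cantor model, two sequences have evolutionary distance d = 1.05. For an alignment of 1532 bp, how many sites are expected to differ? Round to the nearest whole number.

Invert JC69: p = (3/4)(1 − e^(−4d/3)) = 0.75 × (1 − e^(-1.4)) = 0.75 × (1 − 0.246597) = 0.565052.
Expected differing sites = pL ≈ 0.565052 × 1532 = 865.659664 ≈ 866.

866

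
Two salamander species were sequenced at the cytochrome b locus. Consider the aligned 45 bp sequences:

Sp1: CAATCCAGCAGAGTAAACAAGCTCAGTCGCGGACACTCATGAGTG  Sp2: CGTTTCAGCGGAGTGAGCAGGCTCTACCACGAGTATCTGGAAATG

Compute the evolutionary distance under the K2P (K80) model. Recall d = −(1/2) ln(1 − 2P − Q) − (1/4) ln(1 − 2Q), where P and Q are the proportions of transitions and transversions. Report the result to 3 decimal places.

Of 45 sites, 18 differences are transitions and 3 are transversions, so P = 18/45 = 0.4 and Q = 3/45 ≈ 0.066667.
Under the Kimura two-parameter model, d = −½ ln(1 − 2P − Q) − ¼ ln(1 − 2Q).
1 − 2P − Q = 0.133333, giving −½ ln(0.133333) = 1.007453.
1 − 2Q = 0.866666, giving −¼ ln(0.866666) = 0.035775.
d = 1.007453 + 0.035775 = 1.043228.

1.043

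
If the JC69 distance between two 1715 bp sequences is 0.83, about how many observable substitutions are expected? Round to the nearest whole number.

Invert JC69: p = (3/4)(1 − e^(−4d/3)) = 0.75 × (1 − e^(-1.106667)) = 0.75 × (1 − 0.330659) = 0.502006.
Expected differing sites = pL ≈ 0.502006 × 1715 = 860.94029 ≈ 861.

861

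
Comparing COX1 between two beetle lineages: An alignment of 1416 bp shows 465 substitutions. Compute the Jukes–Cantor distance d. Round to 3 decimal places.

p = 465/1416 ≈ 0.32839.
d = −(3/4) ln(1 − 4p/3) = −0.75 ln(1 − 0.437853) = −0.75 ln(0.562147)
  = −0.75 × (-0.575992) = 0.431994 substitutions/site.

0.432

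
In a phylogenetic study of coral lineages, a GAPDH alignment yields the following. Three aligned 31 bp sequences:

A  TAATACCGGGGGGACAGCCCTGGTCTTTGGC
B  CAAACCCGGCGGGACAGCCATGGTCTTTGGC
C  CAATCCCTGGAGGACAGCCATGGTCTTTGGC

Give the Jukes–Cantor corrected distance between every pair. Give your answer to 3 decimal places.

A–B: 5/31 sites differ → p ≈ 0.16129, d = −0.75 ln(1 − 0.215053) = 0.181604 ≈ 0.182.
A–C: 5/31 sites differ → p ≈ 0.16129, d = −0.75 ln(1 − 0.215053) = 0.181604 ≈ 0.182.
B–C: 4/31 sites differ → p ≈ 0.129032, d = −0.75 ln(1 − 0.172043) = 0.141596 ≈ 0.142.

d(A,B) = 0.182, d(A,C) = 0.182, d(B,C) = 0.142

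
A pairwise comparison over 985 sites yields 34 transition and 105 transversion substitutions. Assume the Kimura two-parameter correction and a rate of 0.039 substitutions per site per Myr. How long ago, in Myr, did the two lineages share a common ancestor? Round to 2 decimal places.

2.01

P = 34/985 ≈ 0.034518 and Q = 105/985 ≈ 0.106599.
Under the Kimura two-parameter model, d = −½ ln(1 − 2P − Q) − ¼ ln(1 − 2Q).
1 − 2P − Q = 0.824365, giving −½ ln(0.824365) = 0.096571.
1 − 2Q = 0.786802, giving −¼ ln(0.786802) = 0.059945.
d = 0.096571 + 0.059945 = 0.156516.
Under a molecular clock d = 2μt, so t = d/(2μ) = 0.156516 / (2 × 0.039) = 2.01 Myr.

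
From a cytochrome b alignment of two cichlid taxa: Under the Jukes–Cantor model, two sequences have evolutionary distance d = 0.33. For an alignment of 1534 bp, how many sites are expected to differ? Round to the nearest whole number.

410

Invert JC69: p = (3/4)(1 − e^(−4d/3)) = 0.75 × (1 − e^(-0.44)) = 0.75 × (1 − 0.644036) = 0.266973.
Expected differing sites = pL ≈ 0.266973 × 1534 = 409.536582 ≈ 410.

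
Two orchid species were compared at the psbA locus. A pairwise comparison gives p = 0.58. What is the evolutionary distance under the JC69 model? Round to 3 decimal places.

1.113

d = −(3/4) ln(1 − 4p/3) = −0.75 ln(1 − 0.773333) = −0.75 ln(0.226667)
  = −0.75 × (-1.484273) = 1.113205 substitutions/site.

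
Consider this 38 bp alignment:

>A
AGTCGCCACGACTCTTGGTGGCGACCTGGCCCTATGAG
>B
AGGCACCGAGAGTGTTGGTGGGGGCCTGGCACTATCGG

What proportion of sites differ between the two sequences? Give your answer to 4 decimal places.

The sequences differ at 11 of 38 positions.
p = 11/38 = 0.289473… ≈ 0.2895 (to 4 d.p.).

0.2895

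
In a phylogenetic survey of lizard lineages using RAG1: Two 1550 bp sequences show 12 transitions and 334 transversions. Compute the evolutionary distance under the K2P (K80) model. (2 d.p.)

P = 12/1550 ≈ 0.007742 and Q = 334/1550 ≈ 0.215484.
Under the Kimura two-parameter model, d = −½ ln(1 − 2P − Q) − ¼ ln(1 − 2Q).
1 − 2P − Q = 0.769032, giving −½ ln(0.769032) = 0.131311.
1 − 2Q = 0.569032, giving −¼ ln(0.569032) = 0.140955.
d = 0.131311 + 0.140955 = 0.272266.

0.27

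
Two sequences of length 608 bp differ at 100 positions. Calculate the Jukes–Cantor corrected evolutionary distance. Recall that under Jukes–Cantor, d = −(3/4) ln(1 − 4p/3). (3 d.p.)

p = 100/608 ≈ 0.164474.
d = −(3/4) ln(1 − 4p/3) = −0.75 ln(1 − 0.219299) = −0.75 ln(0.780701)
  = −0.75 × (-0.247563) = 0.185672 substitutions/site.

0.186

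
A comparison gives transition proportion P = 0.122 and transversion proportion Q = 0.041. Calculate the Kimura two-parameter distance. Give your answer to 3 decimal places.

0.189

Under the Kimura two-parameter model, d = −½ ln(1 − 2P − Q) − ¼ ln(1 − 2Q).
1 − 2P − Q = 0.715, giving −½ ln(0.715) = 0.167736.
1 − 2Q = 0.918, giving −¼ ln(0.918) = 0.021389.
d = 0.167736 + 0.021389 = 0.189125.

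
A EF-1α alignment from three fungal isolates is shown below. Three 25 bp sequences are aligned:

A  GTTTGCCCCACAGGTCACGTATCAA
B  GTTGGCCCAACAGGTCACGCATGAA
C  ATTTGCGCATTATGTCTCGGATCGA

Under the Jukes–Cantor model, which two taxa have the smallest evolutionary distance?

A and B

A–B: 4/25 differ, p = 0.160, d = 0.180.
A–C: 9/25 differ, p = 0.360, d = 0.490.
B–C: 10/25 differ, p = 0.400, d = 0.572.
The smallest distance is between A and B.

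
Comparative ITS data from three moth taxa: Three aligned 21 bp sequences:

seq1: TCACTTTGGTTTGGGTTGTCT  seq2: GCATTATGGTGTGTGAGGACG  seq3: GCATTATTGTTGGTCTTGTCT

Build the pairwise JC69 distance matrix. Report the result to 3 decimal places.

d(seq1,seq2) = 0.635, d(seq1,seq3) = 0.441, d(seq2,seq3) = 0.532

seq1–seq2: 9/21 sites differ → p ≈ 0.428571, d = −0.75 ln(1 − 0.571428) = 0.635472 ≈ 0.635.
seq1–seq3: 7/21 sites differ → p ≈ 0.333333, d = −0.75 ln(1 − 0.444444) = 0.440839 ≈ 0.441.
seq2–seq3: 8/21 sites differ → p ≈ 0.380952, d = −0.75 ln(1 − 0.507936) = 0.531860 ≈ 0.532.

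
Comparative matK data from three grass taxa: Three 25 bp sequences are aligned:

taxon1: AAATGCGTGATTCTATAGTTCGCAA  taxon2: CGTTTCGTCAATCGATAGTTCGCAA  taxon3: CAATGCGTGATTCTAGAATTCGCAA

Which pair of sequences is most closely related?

taxon1–taxon2: 7/25 differ, p = 0.280, d = 0.351.
taxon1–taxon3: 3/25 differ, p = 0.120, d = 0.131.
taxon2–taxon3: 8/25 differ, p = 0.320, d = 0.417.
The smallest distance is between taxon1 and taxon3.

taxon1 and taxon3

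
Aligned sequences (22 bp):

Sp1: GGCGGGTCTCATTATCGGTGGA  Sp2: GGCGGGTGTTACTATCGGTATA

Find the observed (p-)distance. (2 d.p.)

The sequences differ at 5 of 22 positions (sites 8, 10, 12, 20, 21).
p = 5/22 = 0.227272… ≈ 0.23 (to 2 d.p.).

0.23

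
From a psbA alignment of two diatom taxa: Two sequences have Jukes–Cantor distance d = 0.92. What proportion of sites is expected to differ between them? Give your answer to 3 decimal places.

0.530

p = (3/4)(1 − e^(−4d/3)) = 0.75 × (1 − e^(-1.226667)) = 0.75 × (1 − 0.293268) = 0.530049.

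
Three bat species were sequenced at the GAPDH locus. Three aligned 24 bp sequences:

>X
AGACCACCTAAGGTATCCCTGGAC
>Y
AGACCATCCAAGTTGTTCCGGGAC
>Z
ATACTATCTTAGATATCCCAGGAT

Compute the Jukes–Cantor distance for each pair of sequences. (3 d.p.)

d(X,Y) = 0.304, d(X,Z) = 0.369, d(Y,Z) = 0.520

X–Y: 6/24 sites differ → p = 0.25, d = −0.75 ln(1 − 0.333333) = 0.304098 ≈ 0.304.
X–Z: 7/24 sites differ → p ≈ 0.291667, d = −0.75 ln(1 − 0.388889) = 0.369358 ≈ 0.369.
Y–Z: 9/24 sites differ → p = 0.375, d = −0.75 ln(1 − 0.5) = 0.519860 ≈ 0.520.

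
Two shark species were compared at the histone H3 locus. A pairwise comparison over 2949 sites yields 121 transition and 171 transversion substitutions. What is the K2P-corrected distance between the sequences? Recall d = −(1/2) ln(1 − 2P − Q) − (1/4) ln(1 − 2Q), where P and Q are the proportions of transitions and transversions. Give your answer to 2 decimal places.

0.11

P = 121/2949 ≈ 0.041031 and Q = 171/2949 ≈ 0.057986.
Under the Kimura two-parameter model, d = −½ ln(1 − 2P − Q) − ¼ ln(1 − 2Q).
1 − 2P − Q = 0.859952, giving −½ ln(0.859952) = 0.075439.
1 − 2Q = 0.884028, giving −¼ ln(0.884028) = 0.030817.
d = 0.075439 + 0.030817 = 0.106256.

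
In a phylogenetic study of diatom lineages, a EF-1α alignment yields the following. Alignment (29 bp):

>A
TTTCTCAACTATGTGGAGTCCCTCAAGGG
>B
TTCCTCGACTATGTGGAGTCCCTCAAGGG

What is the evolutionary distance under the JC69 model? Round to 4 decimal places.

The sequences differ at 2 of 29 sites (3, 7), so p = 2/29 ≈ 0.068966.
d = −(3/4) ln(1 − 4p/3) = −0.75 ln(1 − 0.091955) = −0.75 ln(0.908045)
  = −0.75 × (-0.096461) = 0.072346 substitutions/site.

0.0723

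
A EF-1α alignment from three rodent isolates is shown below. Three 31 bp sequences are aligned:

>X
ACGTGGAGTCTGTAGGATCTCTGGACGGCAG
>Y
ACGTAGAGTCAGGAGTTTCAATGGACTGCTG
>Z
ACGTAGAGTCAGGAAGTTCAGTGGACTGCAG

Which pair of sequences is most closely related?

Y and Z

X–Y: 9/31 differ, p = 0.290, d = 0.367.
X–Z: 8/31 differ, p = 0.258, d = 0.316.
Y–Z: 4/31 differ, p = 0.129, d = 0.142.
The smallest distance is between Y and Z.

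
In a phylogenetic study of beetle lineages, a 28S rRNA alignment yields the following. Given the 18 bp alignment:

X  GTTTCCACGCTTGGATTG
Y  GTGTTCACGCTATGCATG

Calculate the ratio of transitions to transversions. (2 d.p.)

0.20

Transitions are A↔G and C↔T; transversions are all other mismatches.
Transitions: 1. Transversions: 5.
R = 1/5 = 0.20.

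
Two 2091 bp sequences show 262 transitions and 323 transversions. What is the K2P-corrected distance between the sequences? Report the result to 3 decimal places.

P = 262/2091 ≈ 0.125299 and Q = 323/2091 ≈ 0.154472.
Under the Kimura two-parameter model, d = −½ ln(1 − 2P − Q) − ¼ ln(1 − 2Q).
1 − 2P − Q = 0.59493, giving −½ ln(0.59493) = 0.259656.
1 − 2Q = 0.691056, giving −¼ ln(0.691056) = 0.092384.
d = 0.259656 + 0.092384 = 0.352040.

0.352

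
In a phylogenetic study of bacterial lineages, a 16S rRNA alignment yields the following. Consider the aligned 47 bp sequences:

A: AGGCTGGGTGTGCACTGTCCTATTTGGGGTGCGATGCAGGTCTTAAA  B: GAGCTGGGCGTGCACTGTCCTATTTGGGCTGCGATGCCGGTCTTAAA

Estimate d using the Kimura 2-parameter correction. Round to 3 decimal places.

0.116

Of 47 sites, 3 differences are transitions and 2 are transversions, so P = 3/47 ≈ 0.06383 and Q = 2/47 ≈ 0.042553.
Under the Kimura two-parameter model, d = −½ ln(1 − 2P − Q) − ¼ ln(1 − 2Q).
1 − 2P − Q = 0.829787, giving −½ ln(0.829787) = 0.093293.
1 − 2Q = 0.914894, giving −¼ ln(0.914894) = 0.022237.
d = 0.093293 + 0.022237 = 0.115530.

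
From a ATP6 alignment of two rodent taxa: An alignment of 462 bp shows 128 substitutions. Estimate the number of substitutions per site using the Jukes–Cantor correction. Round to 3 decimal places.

0.346

p = 128/462 ≈ 0.277056.
d = −(3/4) ln(1 − 4p/3) = −0.75 ln(1 − 0.369408) = −0.75 ln(0.630592)
  = −0.75 × (-0.461096) = 0.345822 substitutions/site.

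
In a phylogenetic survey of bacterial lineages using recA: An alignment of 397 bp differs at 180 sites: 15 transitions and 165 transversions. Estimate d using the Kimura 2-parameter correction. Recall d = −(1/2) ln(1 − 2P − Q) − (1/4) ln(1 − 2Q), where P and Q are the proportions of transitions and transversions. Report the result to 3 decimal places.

P = 15/397 ≈ 0.037783 and Q = 165/397 ≈ 0.415617.
Under the Kimura two-parameter model, d = −½ ln(1 − 2P − Q) − ¼ ln(1 − 2Q).
1 − 2P − Q = 0.508817, giving −½ ln(0.508817) = 0.337833.
1 − 2Q = 0.168766, giving −¼ ln(0.168766) = 0.444811.
d = 0.337833 + 0.444811 = 0.782644.

0.783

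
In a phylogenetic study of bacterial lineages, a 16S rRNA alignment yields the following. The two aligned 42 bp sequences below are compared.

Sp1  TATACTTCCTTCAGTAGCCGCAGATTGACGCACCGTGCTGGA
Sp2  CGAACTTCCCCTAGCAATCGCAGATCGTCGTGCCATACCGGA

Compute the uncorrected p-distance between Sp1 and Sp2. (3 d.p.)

The sequences differ at 16 of 42 positions.
p = 16/42 = 0.380952… ≈ 0.381 (to 3 d.p.).

0.381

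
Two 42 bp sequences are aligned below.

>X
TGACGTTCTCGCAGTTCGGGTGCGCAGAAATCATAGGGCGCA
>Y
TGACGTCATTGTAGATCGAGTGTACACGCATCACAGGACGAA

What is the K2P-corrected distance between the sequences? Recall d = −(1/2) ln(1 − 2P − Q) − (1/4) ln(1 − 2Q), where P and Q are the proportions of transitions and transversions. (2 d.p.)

Of 42 sites, 9 differences are transitions and 5 are transversions, so P = 9/42 ≈ 0.214286 and Q = 5/42 ≈ 0.119048.
Under the Kimura two-parameter model, d = −½ ln(1 − 2P − Q) − ¼ ln(1 − 2Q).
1 − 2P − Q = 0.45238, giving −½ ln(0.45238) = 0.396616.
1 − 2Q = 0.761904, giving −¼ ln(0.761904) = 0.067984.
d = 0.396616 + 0.067984 = 0.464600.

0.46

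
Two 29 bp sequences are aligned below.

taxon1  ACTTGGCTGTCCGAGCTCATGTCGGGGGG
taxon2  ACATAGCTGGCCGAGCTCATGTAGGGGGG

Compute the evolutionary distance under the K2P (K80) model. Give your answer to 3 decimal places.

Of 29 sites, 1 differences are transitions and 3 are transversions, so P = 1/29 ≈ 0.034483 and Q = 3/29 ≈ 0.103448.
Under the Kimura two-parameter model, d = −½ ln(1 − 2P − Q) − ¼ ln(1 − 2Q).
1 − 2P − Q = 0.827586, giving −½ ln(0.827586) = 0.094621.
1 − 2Q = 0.793104, giving −¼ ln(0.793104) = 0.057950.
d = 0.094621 + 0.057950 = 0.152571.

0.153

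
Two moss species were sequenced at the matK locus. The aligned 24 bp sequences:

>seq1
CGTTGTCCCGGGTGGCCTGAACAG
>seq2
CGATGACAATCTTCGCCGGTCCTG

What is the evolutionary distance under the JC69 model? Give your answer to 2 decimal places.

0.82

The sequences differ at 12 of 24 sites, so p = 12/24 = 0.5.
d = −(3/4) ln(1 − 4p/3) = −0.75 ln(1 − 0.666667) = −0.75 ln(0.333333)
  = −0.75 × (-1.098613) = 0.823960 substitutions/site.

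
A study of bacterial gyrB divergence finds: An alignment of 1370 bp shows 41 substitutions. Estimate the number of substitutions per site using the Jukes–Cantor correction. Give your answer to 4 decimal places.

0.0305

p = 41/1370 ≈ 0.029927.
d = −(3/4) ln(1 − 4p/3) = −0.75 ln(1 − 0.039903) = −0.75 ln(0.960097)
  = −0.75 × (-0.040721) = 0.030541 substitutions/site.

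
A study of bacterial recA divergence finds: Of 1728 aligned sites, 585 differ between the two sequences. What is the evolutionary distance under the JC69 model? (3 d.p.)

p = 585/1728 ≈ 0.338542.
d = −(3/4) ln(1 − 4p/3) = −0.75 ln(1 − 0.451389) = −0.75 ln(0.548611)
  = −0.75 × (-0.600366) = 0.450275 substitutions/site.

0.450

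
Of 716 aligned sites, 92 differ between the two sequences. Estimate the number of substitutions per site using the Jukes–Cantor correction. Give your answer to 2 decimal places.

p = 92/716 ≈ 0.128492.
d = −(3/4) ln(1 − 4p/3) = −0.75 ln(1 − 0.171323) = −0.75 ln(0.828677)
  = −0.75 × (-0.187925) = 0.140944 substitutions/site.

0.14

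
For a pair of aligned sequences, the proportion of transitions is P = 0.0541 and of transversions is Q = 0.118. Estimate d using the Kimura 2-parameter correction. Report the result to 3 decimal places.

0.196

Under the Kimura two-parameter model, d = −½ ln(1 − 2P − Q) − ¼ ln(1 − 2Q).
1 − 2P − Q = 0.7738, giving −½ ln(0.7738) = 0.128221.
1 − 2Q = 0.764, giving −¼ ln(0.764) = 0.067297.
d = 0.128221 + 0.067297 = 0.195518.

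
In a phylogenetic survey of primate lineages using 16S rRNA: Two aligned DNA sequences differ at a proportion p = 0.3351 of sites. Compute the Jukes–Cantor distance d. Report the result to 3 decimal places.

d = −(3/4) ln(1 − 4p/3) = −0.75 ln(1 − 0.4468) = −0.75 ln(0.5532)
  = −0.75 × (-0.592036) = 0.444027 substitutions/site.

0.444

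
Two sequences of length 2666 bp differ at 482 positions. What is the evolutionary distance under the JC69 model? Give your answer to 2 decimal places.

p = 482/2666 ≈ 0.180795.
d = −(3/4) ln(1 − 4p/3) = −0.75 ln(1 − 0.24106) = −0.75 ln(0.75894)
  = −0.75 × (-0.275833) = 0.206875 substitutions/site.

0.21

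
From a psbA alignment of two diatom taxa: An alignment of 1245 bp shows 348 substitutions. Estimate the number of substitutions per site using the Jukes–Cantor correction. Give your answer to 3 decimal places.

0.350

p = 348/1245 ≈ 0.279518.
d = −(3/4) ln(1 − 4p/3) = −0.75 ln(1 − 0.372691) = −0.75 ln(0.627309)
  = −0.75 × (-0.466316) = 0.349737 substitutions/site.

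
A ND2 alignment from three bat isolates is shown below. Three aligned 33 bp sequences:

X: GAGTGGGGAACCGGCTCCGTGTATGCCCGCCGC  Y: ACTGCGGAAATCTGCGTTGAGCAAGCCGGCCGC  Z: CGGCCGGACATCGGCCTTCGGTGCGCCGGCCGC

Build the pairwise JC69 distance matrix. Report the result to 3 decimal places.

d(X,Y) = 0.699, d(X,Z) = 0.699, d(Y,Z) = 0.497

X–Y: 15/33 sites differ → p ≈ 0.454545, d = −0.75 ln(1 − 0.60606) = 0.698667 ≈ 0.699.
X–Z: 15/33 sites differ → p ≈ 0.454545, d = −0.75 ln(1 − 0.60606) = 0.698667 ≈ 0.699.
Y–Z: 12/33 sites differ → p ≈ 0.363636, d = −0.75 ln(1 − 0.484848) = 0.497470 ≈ 0.497.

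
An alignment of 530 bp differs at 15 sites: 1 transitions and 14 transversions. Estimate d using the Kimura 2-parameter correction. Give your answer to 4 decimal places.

P = 1/530 ≈ 0.001887 and Q = 14/530 ≈ 0.026415.
Under the Kimura two-parameter model, d = −½ ln(1 − 2P − Q) − ¼ ln(1 − 2Q).
1 − 2P − Q = 0.969811, giving −½ ln(0.969811) = 0.015327.
1 − 2Q = 0.94717, giving −¼ ln(0.94717) = 0.013569.
d = 0.015327 + 0.013569 = 0.028896.

0.0289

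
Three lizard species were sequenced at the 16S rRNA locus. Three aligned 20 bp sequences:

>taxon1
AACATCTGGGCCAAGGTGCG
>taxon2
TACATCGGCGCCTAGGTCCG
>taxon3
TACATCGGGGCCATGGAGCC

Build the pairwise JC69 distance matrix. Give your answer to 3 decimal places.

taxon1–taxon2: 5/20 sites differ → p = 0.25, d = −0.75 ln(1 − 0.333333) = 0.304098 ≈ 0.304.
taxon1–taxon3: 5/20 sites differ → p = 0.25, d = −0.75 ln(1 − 0.333333) = 0.304098 ≈ 0.304.
taxon2–taxon3: 6/20 sites differ → p = 0.3, d = −0.75 ln(1 − 0.4) = 0.383119 ≈ 0.383.

d(taxon1,taxon2) = 0.304, d(taxon1,taxon3) = 0.304, d(taxon2,taxon3) = 0.383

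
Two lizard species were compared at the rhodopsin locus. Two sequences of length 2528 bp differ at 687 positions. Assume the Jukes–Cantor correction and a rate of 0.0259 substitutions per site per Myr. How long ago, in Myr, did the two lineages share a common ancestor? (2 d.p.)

p = 687/2528 ≈ 0.271756.
d = −(3/4) ln(1 − 4p/3) = −0.75 ln(1 − 0.362341) = −0.75 ln(0.637659)
  = −0.75 × (-0.449952) = 0.337464 substitutions/site.
Under a molecular clock d = 2μt, so t = d/(2μ) = 0.337464 / (2 × 0.0259) = 6.51 Myr.

6.51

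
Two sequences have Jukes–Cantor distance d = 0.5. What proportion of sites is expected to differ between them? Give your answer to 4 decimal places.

p = (3/4)(1 − e^(−4d/3)) = 0.75 × (1 − e^(-0.666667)) = 0.75 × (1 − 0.513417) = 0.364937.

0.3649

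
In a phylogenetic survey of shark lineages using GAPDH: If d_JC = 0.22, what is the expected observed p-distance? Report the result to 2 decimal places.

0.19

p = (3/4)(1 − e^(−4d/3)) = 0.75 × (1 − e^(-0.293333)) = 0.75 × (1 − 0.745774) = 0.190670.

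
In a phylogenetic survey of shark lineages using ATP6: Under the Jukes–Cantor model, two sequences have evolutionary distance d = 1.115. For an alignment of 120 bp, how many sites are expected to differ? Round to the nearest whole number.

70

Invert JC69: p = (3/4)(1 − e^(−4d/3)) = 0.75 × (1 − e^(-1.486667)) = 0.75 × (1 − 0.226125) = 0.580406.
Expected differing sites = pL ≈ 0.580406 × 120 = 69.64872 ≈ 70.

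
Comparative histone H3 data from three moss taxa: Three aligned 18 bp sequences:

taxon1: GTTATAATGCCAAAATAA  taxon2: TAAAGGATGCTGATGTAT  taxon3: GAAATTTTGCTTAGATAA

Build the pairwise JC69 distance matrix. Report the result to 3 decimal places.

d(taxon1,taxon2) = 1.012, d(taxon1,taxon3) = 0.548, d(taxon2,taxon3) = 0.673

taxon1–taxon2: 10/18 sites differ → p ≈ 0.555556, d = −0.75 ln(1 − 0.740741) = 1.012446 ≈ 1.012.
taxon1–taxon3: 7/18 sites differ → p ≈ 0.388889, d = −0.75 ln(1 − 0.518519) = 0.548166 ≈ 0.548.
taxon2–taxon3: 8/18 sites differ → p ≈ 0.444444, d = −0.75 ln(1 − 0.592592) = 0.673455 ≈ 0.673.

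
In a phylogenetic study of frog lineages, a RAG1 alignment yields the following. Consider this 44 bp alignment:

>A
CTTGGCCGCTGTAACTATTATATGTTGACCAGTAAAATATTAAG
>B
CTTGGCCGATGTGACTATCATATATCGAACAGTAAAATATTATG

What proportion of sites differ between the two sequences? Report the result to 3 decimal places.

The sequences differ at 7 of 44 positions (sites 9, 13, 19, 24, 26, 29, 43).
p = 7/44 = 0.159090… ≈ 0.159 (to 3 d.p.).

0.159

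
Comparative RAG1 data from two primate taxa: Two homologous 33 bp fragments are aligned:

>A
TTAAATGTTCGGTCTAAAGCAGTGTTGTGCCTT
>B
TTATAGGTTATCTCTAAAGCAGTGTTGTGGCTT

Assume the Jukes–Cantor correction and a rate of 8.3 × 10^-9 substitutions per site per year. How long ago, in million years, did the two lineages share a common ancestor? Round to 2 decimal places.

The sequences differ at 6 of 33 sites (4, 6, 10, 11, 12, 30), so p = 6/33 ≈ 0.181818.
d = −(3/4) ln(1 − 4p/3) = −0.75 ln(1 − 0.242424) = −0.75 ln(0.757576)
  = −0.75 × (-0.277631) = 0.208223 substitutions/site.
Under a molecular clock d = 2μt, so t = d/(2μ) = 0.208223 / (2 × 8.3 × 10^-9) = 12.54 million years.

12.54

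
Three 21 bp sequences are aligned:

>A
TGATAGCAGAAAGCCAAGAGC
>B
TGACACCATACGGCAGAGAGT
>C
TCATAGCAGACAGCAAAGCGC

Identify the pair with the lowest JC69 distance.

A and C

A–B: 8/21 differ, p = 0.381, d = 0.532.
A–C: 4/21 differ, p = 0.190, d = 0.220.
B–C: 8/21 differ, p = 0.381, d = 0.532.
The smallest distance is between A and C.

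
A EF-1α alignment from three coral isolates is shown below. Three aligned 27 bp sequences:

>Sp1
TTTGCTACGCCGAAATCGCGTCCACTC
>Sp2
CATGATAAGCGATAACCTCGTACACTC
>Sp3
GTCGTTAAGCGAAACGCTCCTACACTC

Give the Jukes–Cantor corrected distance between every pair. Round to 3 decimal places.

d(Sp1,Sp2) = 0.511, d(Sp1,Sp3) = 0.588, d(Sp2,Sp3) = 0.377

Sp1–Sp2: 10/27 sites differ → p ≈ 0.37037, d = −0.75 ln(1 − 0.493827) = 0.510658 ≈ 0.511.
Sp1–Sp3: 11/27 sites differ → p ≈ 0.407407, d = −0.75 ln(1 − 0.543209) = 0.587647 ≈ 0.588.
Sp2–Sp3: 8/27 sites differ → p ≈ 0.296296, d = −0.75 ln(1 − 0.395061) = 0.376971 ≈ 0.377.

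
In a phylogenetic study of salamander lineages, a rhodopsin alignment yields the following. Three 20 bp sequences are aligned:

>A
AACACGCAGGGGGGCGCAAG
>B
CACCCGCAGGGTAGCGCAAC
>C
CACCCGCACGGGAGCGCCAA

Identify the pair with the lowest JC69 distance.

B and C

A–B: 5/20 differ, p = 0.250, d = 0.304.
A–C: 6/20 differ, p = 0.300, d = 0.383.
B–C: 4/20 differ, p = 0.200, d = 0.233.
The smallest distance is between B and C.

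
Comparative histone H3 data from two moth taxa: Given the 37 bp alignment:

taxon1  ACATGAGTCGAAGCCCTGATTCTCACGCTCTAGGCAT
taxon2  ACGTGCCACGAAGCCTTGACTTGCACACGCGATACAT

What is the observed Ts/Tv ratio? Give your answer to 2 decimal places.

Transitions are A↔G and C↔T; transversions are all other mismatches.
Transitions: 6. Transversions: 7.
R = 6/7 = 0.857142… ≈ 0.86 (to 2 d.p.).

0.86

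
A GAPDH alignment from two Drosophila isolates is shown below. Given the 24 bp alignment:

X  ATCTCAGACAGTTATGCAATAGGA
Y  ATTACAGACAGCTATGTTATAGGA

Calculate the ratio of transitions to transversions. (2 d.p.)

1.50

Transitions are A↔G and C↔T; transversions are all other mismatches.
Transitions: 3. Transversions: 2.
R = 3/2 = 1.50.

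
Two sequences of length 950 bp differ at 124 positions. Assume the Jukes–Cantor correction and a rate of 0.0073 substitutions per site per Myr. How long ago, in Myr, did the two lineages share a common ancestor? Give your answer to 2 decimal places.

9.82

p = 124/950 ≈ 0.130526.
d = −(3/4) ln(1 − 4p/3) = −0.75 ln(1 − 0.174035) = −0.75 ln(0.825965)
  = −0.75 × (-0.191203) = 0.143402 substitutions/site.
Under a molecular clock d = 2μt, so t = d/(2μ) = 0.143402 / (2 × 0.0073) = 9.82 Myr.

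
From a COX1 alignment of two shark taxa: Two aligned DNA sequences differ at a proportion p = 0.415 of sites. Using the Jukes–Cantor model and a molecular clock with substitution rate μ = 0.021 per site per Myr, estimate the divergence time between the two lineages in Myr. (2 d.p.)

14.39

d = −(3/4) ln(1 − 4p/3) = −0.75 ln(1 − 0.553333) = −0.75 ln(0.446667)
  = −0.75 × (-0.805942) = 0.604457 substitutions/site.
Under a molecular clock d = 2μt, so t = d/(2μ) = 0.604457 / (2 × 0.021) = 14.39 Myr.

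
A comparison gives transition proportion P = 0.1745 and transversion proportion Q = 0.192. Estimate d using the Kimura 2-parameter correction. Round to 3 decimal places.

0.510

Under the Kimura two-parameter model, d = −½ ln(1 − 2P − Q) − ¼ ln(1 − 2Q).
1 − 2P − Q = 0.459, giving −½ ln(0.459) = 0.389353.
1 − 2Q = 0.616, giving −¼ ln(0.616) = 0.121127.
d = 0.389353 + 0.121127 = 0.510480.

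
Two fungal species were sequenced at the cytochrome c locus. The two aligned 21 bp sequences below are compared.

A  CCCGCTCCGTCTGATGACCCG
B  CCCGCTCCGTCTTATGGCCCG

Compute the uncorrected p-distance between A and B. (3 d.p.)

0.095

The sequences differ at 2 of 21 positions (sites 13, 17).
p = 2/21 = 0.095238… ≈ 0.095 (to 3 d.p.).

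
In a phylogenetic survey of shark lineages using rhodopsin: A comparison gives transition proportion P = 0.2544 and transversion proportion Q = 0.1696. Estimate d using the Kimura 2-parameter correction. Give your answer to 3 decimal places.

Under the Kimura two-parameter model, d = −½ ln(1 − 2P − Q) − ¼ ln(1 − 2Q).
1 − 2P − Q = 0.3216, giving −½ ln(0.3216) = 0.567223.
1 − 2Q = 0.6608, giving −¼ ln(0.6608) = 0.103576.
d = 0.567223 + 0.103576 = 0.670799.

0.671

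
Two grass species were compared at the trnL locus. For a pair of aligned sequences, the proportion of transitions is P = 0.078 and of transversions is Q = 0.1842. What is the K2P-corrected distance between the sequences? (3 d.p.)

0.323

Under the Kimura two-parameter model, d = −½ ln(1 − 2P − Q) − ¼ ln(1 − 2Q).
1 − 2P − Q = 0.6598, giving −½ ln(0.6598) = 0.207909.
1 − 2Q = 0.6316, giving −¼ ln(0.6316) = 0.114875.
d = 0.207909 + 0.114875 = 0.322784.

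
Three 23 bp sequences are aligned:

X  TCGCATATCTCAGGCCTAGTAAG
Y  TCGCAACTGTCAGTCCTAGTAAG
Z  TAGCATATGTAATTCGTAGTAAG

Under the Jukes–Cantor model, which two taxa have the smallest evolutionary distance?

X–Y: 4/23 differ, p = 0.174, d = 0.198.
X–Z: 6/23 differ, p = 0.261, d = 0.321.
Y–Z: 6/23 differ, p = 0.261, d = 0.321.
The smallest distance is between X and Y.

X and Y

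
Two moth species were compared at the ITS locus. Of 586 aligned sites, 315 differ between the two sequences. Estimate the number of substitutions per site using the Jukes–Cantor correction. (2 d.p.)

0.95

p = 315/586 ≈ 0.537543.
d = −(3/4) ln(1 − 4p/3) = −0.75 ln(1 − 0.716724) = −0.75 ln(0.283276)
  = −0.75 × (-1.261334) = 0.946001 substitutions/site.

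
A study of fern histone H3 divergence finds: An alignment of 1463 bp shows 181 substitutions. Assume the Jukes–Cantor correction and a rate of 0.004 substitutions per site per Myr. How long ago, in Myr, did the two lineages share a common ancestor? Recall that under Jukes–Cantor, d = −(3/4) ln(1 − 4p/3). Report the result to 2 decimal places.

16.90

p = 181/1463 ≈ 0.123718.
d = −(3/4) ln(1 − 4p/3) = −0.75 ln(1 − 0.164957) = −0.75 ln(0.835043)
  = −0.75 × (-0.180272) = 0.135204 substitutions/site.
Under a molecular clock d = 2μt, so t = d/(2μ) = 0.135204 / (2 × 0.004) = 16.90 Myr.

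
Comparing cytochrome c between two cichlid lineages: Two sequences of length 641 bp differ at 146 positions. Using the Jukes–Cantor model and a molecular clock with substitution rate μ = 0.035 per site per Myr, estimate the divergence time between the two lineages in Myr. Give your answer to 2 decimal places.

p = 146/641 ≈ 0.227769.
d = −(3/4) ln(1 − 4p/3) = −0.75 ln(1 − 0.303692) = −0.75 ln(0.696308)
  = −0.75 × (-0.361963) = 0.271472 substitutions/site.
Under a molecular clock d = 2μt, so t = d/(2μ) = 0.271472 / (2 × 0.035) = 3.88 Myr.

3.88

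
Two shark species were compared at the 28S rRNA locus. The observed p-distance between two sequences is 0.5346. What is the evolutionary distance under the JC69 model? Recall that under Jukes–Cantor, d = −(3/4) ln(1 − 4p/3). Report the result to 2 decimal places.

0.94

d = −(3/4) ln(1 − 4p/3) = −0.75 ln(1 − 0.7128) = −0.75 ln(0.2872)
  = −0.75 × (-1.247576) = 0.935682 substitutions/site.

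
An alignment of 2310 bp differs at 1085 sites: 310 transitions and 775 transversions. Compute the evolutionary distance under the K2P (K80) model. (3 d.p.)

0.741

P = 310/2310 ≈ 0.134199 and Q = 775/2310 ≈ 0.335498.
Under the Kimura two-parameter model, d = −½ ln(1 − 2P − Q) − ¼ ln(1 − 2Q).
1 − 2P − Q = 0.396104, giving −½ ln(0.396104) = 0.463039.
1 − 2Q = 0.329004, giving −¼ ln(0.329004) = 0.277921.
d = 0.463039 + 0.277921 = 0.740960.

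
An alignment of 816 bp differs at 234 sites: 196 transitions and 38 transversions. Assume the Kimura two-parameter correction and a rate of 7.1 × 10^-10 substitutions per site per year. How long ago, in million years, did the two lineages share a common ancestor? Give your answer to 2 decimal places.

280.80

P = 196/816 ≈ 0.240196 and Q = 38/816 ≈ 0.046569.
Under the Kimura two-parameter model, d = −½ ln(1 − 2P − Q) − ¼ ln(1 − 2Q).
1 − 2P − Q = 0.473039, giving −½ ln(0.473039) = 0.374289.
1 − 2Q = 0.906862, giving −¼ ln(0.906862) = 0.024441.
d = 0.374289 + 0.024441 = 0.398730.
Under a molecular clock d = 2μt, so t = d/(2μ) = 0.398730 / (2 × 7.1 × 10^-10) = 280.80 million years.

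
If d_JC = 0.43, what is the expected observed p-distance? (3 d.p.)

p = (3/4)(1 − e^(−4d/3)) = 0.75 × (1 − e^(-0.573333)) = 0.75 × (1 − 0.563644) = 0.327267.

0.327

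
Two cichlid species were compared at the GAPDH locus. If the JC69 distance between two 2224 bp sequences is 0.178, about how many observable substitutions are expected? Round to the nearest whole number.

352

Invert JC69: p = (3/4)(1 − e^(−4d/3)) = 0.75 × (1 − e^(-0.237333)) = 0.75 × (1 − 0.788729) = 0.158453.
Expected differing sites = pL ≈ 0.158453 × 2224 = 352.399472 ≈ 352.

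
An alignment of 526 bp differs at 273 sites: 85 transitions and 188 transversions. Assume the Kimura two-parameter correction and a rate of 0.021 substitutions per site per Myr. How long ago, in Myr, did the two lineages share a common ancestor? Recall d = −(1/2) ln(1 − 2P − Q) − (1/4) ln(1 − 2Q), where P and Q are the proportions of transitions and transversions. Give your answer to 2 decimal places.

21.06

P = 85/526 ≈ 0.161597 and Q = 188/526 ≈ 0.357414.
Under the Kimura two-parameter model, d = −½ ln(1 − 2P − Q) − ¼ ln(1 − 2Q).
1 − 2P − Q = 0.319392, giving −½ ln(0.319392) = 0.570668.
1 − 2Q = 0.285172, giving −¼ ln(0.285172) = 0.313666.
d = 0.570668 + 0.313666 = 0.884334.
Under a molecular clock d = 2μt, so t = d/(2μ) = 0.884334 / (2 × 0.021) = 21.06 Myr.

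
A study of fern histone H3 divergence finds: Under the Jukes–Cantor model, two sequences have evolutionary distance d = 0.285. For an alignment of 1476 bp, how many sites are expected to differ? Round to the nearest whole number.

Invert JC69: p = (3/4)(1 − e^(−4d/3)) = 0.75 × (1 − e^(-0.38)) = 0.75 × (1 − 0.683861) = 0.237104.
Expected differing sites = pL ≈ 0.237104 × 1476 = 349.965504 ≈ 350.

350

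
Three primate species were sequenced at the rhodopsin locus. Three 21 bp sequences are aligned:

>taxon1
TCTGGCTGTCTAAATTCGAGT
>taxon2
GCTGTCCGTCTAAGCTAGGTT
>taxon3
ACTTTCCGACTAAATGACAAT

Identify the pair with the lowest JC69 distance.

taxon1 and taxon2

taxon1–taxon2: 8/21 differ, p = 0.381, d = 0.532.
taxon1–taxon3: 9/21 differ, p = 0.429, d = 0.635.
taxon2–taxon3: 9/21 differ, p = 0.429, d = 0.635.
The smallest distance is between taxon1 and taxon2.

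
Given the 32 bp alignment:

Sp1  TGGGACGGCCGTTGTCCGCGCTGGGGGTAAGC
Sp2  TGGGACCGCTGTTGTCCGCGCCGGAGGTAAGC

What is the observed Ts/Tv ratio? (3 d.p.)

3.000

Transitions are A↔G and C↔T; transversions are all other mismatches.
Transitions: 3. Transversions: 1.
R = 3/1 = 3.000.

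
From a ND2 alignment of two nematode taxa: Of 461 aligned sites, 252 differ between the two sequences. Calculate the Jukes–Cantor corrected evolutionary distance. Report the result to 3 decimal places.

p = 252/461 ≈ 0.546638.
d = −(3/4) ln(1 − 4p/3) = −0.75 ln(1 − 0.728851) = −0.75 ln(0.271149)
  = −0.75 × (-1.305087) = 0.978815 substitutions/site.

0.979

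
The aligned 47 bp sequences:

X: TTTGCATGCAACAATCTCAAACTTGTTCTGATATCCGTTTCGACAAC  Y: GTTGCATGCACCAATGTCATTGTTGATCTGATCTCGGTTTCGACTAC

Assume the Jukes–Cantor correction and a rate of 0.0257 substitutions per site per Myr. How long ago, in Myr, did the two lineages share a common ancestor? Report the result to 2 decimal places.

4.87

The sequences differ at 10 of 47 sites (1, 11, 16, 20, 21, 22, 26, 33, 36, 45), so p = 10/47 ≈ 0.212766.
d = −(3/4) ln(1 − 4p/3) = −0.75 ln(1 − 0.283688) = −0.75 ln(0.716312)
  = −0.75 × (-0.333639) = 0.250229 substitutions/site.
Under a molecular clock d = 2μt, so t = d/(2μ) = 0.250229 / (2 × 0.0257) = 4.87 Myr.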